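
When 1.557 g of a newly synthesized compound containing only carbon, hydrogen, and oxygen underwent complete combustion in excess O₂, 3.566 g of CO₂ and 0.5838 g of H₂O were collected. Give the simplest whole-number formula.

mol C = 3.566 g CO₂ ÷ 44.009 g/mol = 0.081029 mol
mol H = 2 × 0.5838 g H₂O ÷ 18.015 g/mol = 0.064813 mol
mass O = 1.557 − (0.97324 + 0.065331) = 0.51843 g → mol O = 0.51843 ÷ 15.999 = 0.032404 mol
Divide by the smallest (0.032404 mol): C 2.501, H 2.000, O 1.000
Multiplying each by 2 gives whole numbers: C 5.00, H 4.00, O 2.00

C5H4O2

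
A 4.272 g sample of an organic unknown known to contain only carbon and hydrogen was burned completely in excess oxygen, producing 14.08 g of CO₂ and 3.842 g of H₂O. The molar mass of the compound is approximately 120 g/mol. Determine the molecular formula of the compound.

mol C = 14.08 g CO₂ ÷ 44.009 g/mol = 0.31993 mol
mol H = 2 × 3.842 g H₂O ÷ 18.015 g/mol = 0.42653 mol
Divide by the smallest (0.31993 mol): C 1.000, H 1.333
Multiplying each by 3 gives whole numbers: C 3.00, H 4.00
Empirical formula: C3H4
Empirical-formula mass = 40.06 g/mol; 120 ÷ 40.06 ≈ 3, so the molecular formula is C9H12.

C9H12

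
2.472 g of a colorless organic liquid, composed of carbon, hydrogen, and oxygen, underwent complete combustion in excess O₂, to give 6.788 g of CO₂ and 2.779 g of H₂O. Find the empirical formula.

mol C = 6.788 g CO₂ ÷ 44.009 g/mol = 0.15424 mol
mol H = 2 × 2.779 g H₂O ÷ 18.015 g/mol = 0.30852 mol
mass O = 2.472 − (1.8526 + 0.31099) = 0.30842 g → mol O = 0.30842 ÷ 15.999 = 0.019277 mol
Divide by the smallest (0.019277 mol): C 8.001, H 16.004, O 1.000

C8H16O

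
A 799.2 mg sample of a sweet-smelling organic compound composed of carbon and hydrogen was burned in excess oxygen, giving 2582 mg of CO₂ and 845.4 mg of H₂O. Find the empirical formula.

C5H8

mol C = 2.582 g CO₂ ÷ 44.009 g/mol = 0.058670 mol
mol H = 2 × 0.8454 g H₂O ÷ 18.015 g/mol = 0.093855 mol
Divide by the smallest (0.058670 mol): C 1.000, H 1.600
Multiplying each by 5 gives whole numbers: C 5.00, H 8.00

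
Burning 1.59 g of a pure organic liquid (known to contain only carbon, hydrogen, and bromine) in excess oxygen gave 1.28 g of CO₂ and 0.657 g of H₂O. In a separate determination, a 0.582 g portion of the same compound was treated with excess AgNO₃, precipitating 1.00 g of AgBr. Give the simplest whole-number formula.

C2H5Br

mol C = 1.28 g CO₂ ÷ 44.009 g/mol = 0.02908 mol
mol H = 2 × 0.657 g H₂O ÷ 18.015 g/mol = 0.07294 mol
From the AgBr data: mol Br per gram of compound = (1.00 ÷ 187.772) ÷ 0.582 = 0.009151 mol/g, so in the 1.59 g combustion sample mol Br = 0.01455 mol
Divide by the smallest (0.01455 mol): C 1.999, H 5.013, Br 1.000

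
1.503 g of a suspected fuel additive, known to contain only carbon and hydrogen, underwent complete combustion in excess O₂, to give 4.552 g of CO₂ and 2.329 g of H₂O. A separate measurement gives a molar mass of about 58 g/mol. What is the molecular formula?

C4H10

mol C = 4.552 g CO₂ ÷ 44.009 g/mol = 0.10343 mol
mol H = 2 × 2.329 g H₂O ÷ 18.015 g/mol = 0.25856 mol
Divide by the smallest (0.10343 mol): C 1.000, H 2.500
Multiplying each by 2 gives whole numbers: C 2.00, H 5.00
Empirical formula: C2H5
Empirical-formula mass = 29.06 g/mol; 58 ÷ 29.06 ≈ 2, so the molecular formula is C4H10.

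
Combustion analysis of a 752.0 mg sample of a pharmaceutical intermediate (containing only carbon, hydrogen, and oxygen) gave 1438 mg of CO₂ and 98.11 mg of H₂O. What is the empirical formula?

mol C = 1.438 g CO₂ ÷ 44.009 g/mol = 0.032675 mol
mol H = 2 × 0.09811 g H₂O ÷ 18.015 g/mol = 0.010892 mol
mass O = 0.7520 − (0.39246 + 0.010979) = 0.34856 g → mol O = 0.34856 ÷ 15.999 = 0.021786 mol
Divide by the smallest (0.010892 mol): C 3.000, H 1.000, O 2.000

C3HO2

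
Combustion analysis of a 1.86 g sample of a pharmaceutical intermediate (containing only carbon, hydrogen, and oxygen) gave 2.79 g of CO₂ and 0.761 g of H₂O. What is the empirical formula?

C3H4O3

mol C = 2.79 g CO₂ ÷ 44.009 g/mol = 0.06340 mol
mol H = 2 × 0.761 g H₂O ÷ 18.015 g/mol = 0.08449 mol
mass O = 1.86 − (0.7615 + 0.08516) = 1.013 g → mol O = 1.013 ÷ 15.999 = 0.06334 mol
Divide by the smallest (0.06334 mol): C 1.001, H 1.334, O 1.000
Multiplying each by 3 gives whole numbers: C 3.00, H 4.00, O 3.00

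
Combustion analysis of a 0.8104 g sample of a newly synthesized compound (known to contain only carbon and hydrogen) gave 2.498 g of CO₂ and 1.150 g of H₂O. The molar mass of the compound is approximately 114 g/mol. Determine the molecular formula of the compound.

mol C = 2.498 g CO₂ ÷ 44.009 g/mol = 0.056761 mol
mol H = 2 × 1.150 g H₂O ÷ 18.015 g/mol = 0.12767 mol
Divide by the smallest (0.056761 mol): C 1.000, H 2.249
Multiplying each by 4 gives whole numbers: C 4.00, H 9.00
Empirical formula: C4H9
Empirical-formula mass = 57.12 g/mol; 114 ÷ 57.12 ≈ 2, so the molecular formula is C8H18.

C8H18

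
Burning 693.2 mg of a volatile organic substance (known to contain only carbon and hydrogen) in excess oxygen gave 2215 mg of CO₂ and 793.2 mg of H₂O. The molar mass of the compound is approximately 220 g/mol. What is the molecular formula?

C16H28

mol C = 2.215 g CO₂ ÷ 44.009 g/mol = 0.050331 mol
mol H = 2 × 0.7932 g H₂O ÷ 18.015 g/mol = 0.088060 mol
Divide by the smallest (0.050331 mol): C 1.000, H 1.750
Multiplying each by 4 gives whole numbers: C 4.00, H 7.00
Empirical formula: C4H7
Empirical-formula mass = 55.10 g/mol; 220 ÷ 55.10 ≈ 4, so the molecular formula is C16H28.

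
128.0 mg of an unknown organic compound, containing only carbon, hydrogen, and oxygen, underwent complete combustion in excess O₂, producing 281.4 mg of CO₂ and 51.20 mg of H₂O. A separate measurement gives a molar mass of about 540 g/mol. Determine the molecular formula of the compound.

mol C = 0.2814 g CO₂ ÷ 44.009 g/mol = 0.0063941 mol
mol H = 2 × 0.05120 g H₂O ÷ 18.015 g/mol = 0.0056842 mol
mass O = 0.1280 − (0.076800 + 0.0057296) = 0.045470 g → mol O = 0.045470 ÷ 15.999 = 0.0028421 mol
Divide by the smallest (0.0028421 mol): C 2.250, H 2.000, O 1.000
Multiplying each by 4 gives whole numbers: C 9.00, H 8.00, O 4.00
Empirical formula: C9H8O4
Empirical-formula mass = 180.16 g/mol; 540 ÷ 180.16 ≈ 3, so the molecular formula is C27H24O12.

C27H24O12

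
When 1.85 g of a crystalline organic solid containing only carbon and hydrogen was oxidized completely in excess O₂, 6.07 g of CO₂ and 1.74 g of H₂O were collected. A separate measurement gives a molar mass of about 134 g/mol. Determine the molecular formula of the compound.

mol C = 6.07 g CO₂ ÷ 44.009 g/mol = 0.1379 mol
mol H = 2 × 1.74 g H₂O ÷ 18.015 g/mol = 0.1932 mol
Divide by the smallest (0.1379 mol): C 1.000, H 1.401
Multiplying each by 5 gives whole numbers: C 5.00, H 7.00
Empirical formula: C5H7
Empirical-formula mass = 67.11 g/mol; 134 ÷ 67.11 ≈ 2, so the molecular formula is C10H14.

C10H14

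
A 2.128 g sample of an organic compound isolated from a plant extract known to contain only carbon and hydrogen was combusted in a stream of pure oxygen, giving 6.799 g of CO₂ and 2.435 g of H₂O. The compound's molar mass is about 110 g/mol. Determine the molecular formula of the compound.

C8H14

mol C = 6.799 g CO₂ ÷ 44.009 g/mol = 0.15449 mol
mol H = 2 × 2.435 g H₂O ÷ 18.015 g/mol = 0.27033 mol
Divide by the smallest (0.15449 mol): C 1.000, H 1.750
Multiplying each by 4 gives whole numbers: C 4.00, H 7.00
Empirical formula: C4H7
Empirical-formula mass = 55.10 g/mol; 110 ÷ 55.10 ≈ 2, so the molecular formula is C8H14.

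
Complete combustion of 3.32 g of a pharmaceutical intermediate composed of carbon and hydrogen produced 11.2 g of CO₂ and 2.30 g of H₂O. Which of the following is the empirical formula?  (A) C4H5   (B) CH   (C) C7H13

mol C = 11.2 g CO₂ ÷ 44.009 g/mol = 0.2545 mol
mol H = 2 × 2.30 g H₂O ÷ 18.015 g/mol = 0.2553 mol
Divide by the smallest (0.2545 mol): C 1.000, H 1.003

(B) CH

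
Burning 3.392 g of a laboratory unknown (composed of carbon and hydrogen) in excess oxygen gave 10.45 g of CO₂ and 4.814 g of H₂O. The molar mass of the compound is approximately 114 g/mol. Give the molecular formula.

C8H18

mol C = 10.45 g CO₂ ÷ 44.009 g/mol = 0.23745 mol
mol H = 2 × 4.814 g H₂O ÷ 18.015 g/mol = 0.53444 mol
Divide by the smallest (0.23745 mol): C 1.000, H 2.251
Multiplying each by 4 gives whole numbers: C 4.00, H 9.00
Empirical formula: C4H9
Empirical-formula mass = 57.12 g/mol; 114 ÷ 57.12 ≈ 2, so the molecular formula is C8H18.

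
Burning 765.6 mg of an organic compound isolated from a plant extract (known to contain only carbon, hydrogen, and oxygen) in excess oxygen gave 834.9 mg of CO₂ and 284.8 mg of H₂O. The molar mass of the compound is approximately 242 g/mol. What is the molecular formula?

mol C = 0.8349 g CO₂ ÷ 44.009 g/mol = 0.018971 mol
mol H = 2 × 0.2848 g H₂O ÷ 18.015 g/mol = 0.031618 mol
mass O = 0.7656 − (0.22786 + 0.031871) = 0.50587 g → mol O = 0.50587 ÷ 15.999 = 0.031619 mol
Divide by the smallest (0.018971 mol): C 1.000, H 1.667, O 1.667
Multiplying each by 3 gives whole numbers: C 3.00, H 5.00, O 5.00
Empirical formula: C3H5O5
Empirical-formula mass = 121.07 g/mol; 242 ÷ 121.07 ≈ 2, so the molecular formula is C6H10O10.

C6H10O10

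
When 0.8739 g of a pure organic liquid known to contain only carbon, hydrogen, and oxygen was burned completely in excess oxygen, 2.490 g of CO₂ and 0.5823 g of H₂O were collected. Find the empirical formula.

C7H8O

mol C = 2.490 g CO₂ ÷ 44.009 g/mol = 0.056579 mol
mol H = 2 × 0.5823 g H₂O ÷ 18.015 g/mol = 0.064646 mol
mass O = 0.8739 − (0.67957 + 0.065163) = 0.12916 g → mol O = 0.12916 ÷ 15.999 = 0.0080731 mol
Divide by the smallest (0.0080731 mol): C 7.008, H 8.008, O 1.000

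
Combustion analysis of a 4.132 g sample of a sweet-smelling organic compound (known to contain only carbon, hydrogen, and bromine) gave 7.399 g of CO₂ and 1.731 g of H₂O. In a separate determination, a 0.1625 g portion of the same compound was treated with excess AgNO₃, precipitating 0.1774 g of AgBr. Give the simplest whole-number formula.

C7H8Br

mol C = 7.399 g CO₂ ÷ 44.009 g/mol = 0.16812 mol
mol H = 2 × 1.731 g H₂O ÷ 18.015 g/mol = 0.19217 mol
From the AgBr data: mol Br per gram of compound = (0.1774 ÷ 187.772) ÷ 0.1625 = 0.0058139 mol/g, so in the 4.132 g combustion sample mol Br = 0.024023 mol
Divide by the smallest (0.024023 mol): C 6.998, H 8.000, Br 1.000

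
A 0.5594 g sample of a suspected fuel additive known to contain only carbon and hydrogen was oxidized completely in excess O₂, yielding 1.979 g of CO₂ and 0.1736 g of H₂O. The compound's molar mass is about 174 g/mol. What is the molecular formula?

mol C = 1.979 g CO₂ ÷ 44.009 g/mol = 0.044968 mol
mol H = 2 × 0.1736 g H₂O ÷ 18.015 g/mol = 0.019273 mol
Divide by the smallest (0.019273 mol): C 2.333, H 1.000
Multiplying each by 3 gives whole numbers: C 7.00, H 3.00
Empirical formula: C7H3
Empirical-formula mass = 87.10 g/mol; 174 ÷ 87.10 ≈ 2, so the molecular formula is C14H6.

C14H6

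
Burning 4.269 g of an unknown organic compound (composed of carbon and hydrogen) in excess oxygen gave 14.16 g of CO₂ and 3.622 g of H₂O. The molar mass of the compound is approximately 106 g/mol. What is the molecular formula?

mol C = 14.16 g CO₂ ÷ 44.009 g/mol = 0.32175 mol
mol H = 2 × 3.622 g H₂O ÷ 18.015 g/mol = 0.40211 mol
Divide by the smallest (0.32175 mol): C 1.000, H 1.250
Multiplying each by 4 gives whole numbers: C 4.00, H 5.00
Empirical formula: C4H5
Empirical-formula mass = 53.08 g/mol; 106 ÷ 53.08 ≈ 2, so the molecular formula is C8H10.

C8H10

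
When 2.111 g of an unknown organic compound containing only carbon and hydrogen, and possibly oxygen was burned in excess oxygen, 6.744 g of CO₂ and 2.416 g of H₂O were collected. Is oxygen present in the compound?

mol C = 6.744 g CO₂ ÷ 44.009 g/mol = 0.15324 mol
mol H = 2 × 2.416 g H₂O ÷ 18.015 g/mol = 0.26822 mol
C and H together account for 2.1109 g — essentially the entire 2.111 g sample — so the compound contains no oxygen.

no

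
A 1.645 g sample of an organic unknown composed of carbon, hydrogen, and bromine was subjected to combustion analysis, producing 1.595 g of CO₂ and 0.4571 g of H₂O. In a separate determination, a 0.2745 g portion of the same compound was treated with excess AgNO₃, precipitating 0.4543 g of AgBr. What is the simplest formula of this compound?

mol C = 1.595 g CO₂ ÷ 44.009 g/mol = 0.036243 mol
mol H = 2 × 0.4571 g H₂O ÷ 18.015 g/mol = 0.050747 mol
From the AgBr data: mol Br per gram of compound = (0.4543 ÷ 187.772) ÷ 0.2745 = 0.0088139 mol/g, so in the 1.645 g combustion sample mol Br = 0.014499 mol
Divide by the smallest (0.014499 mol): C 2.500, H 3.500, Br 1.000
Multiplying each by 2 gives whole numbers: C 5.00, H 7.00, Br 2.00

C5H7Br2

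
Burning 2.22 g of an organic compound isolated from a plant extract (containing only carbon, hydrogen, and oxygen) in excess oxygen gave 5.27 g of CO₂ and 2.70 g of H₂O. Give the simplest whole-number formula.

C4H10O

mol C = 5.27 g CO₂ ÷ 44.009 g/mol = 0.1197 mol
mol H = 2 × 2.70 g H₂O ÷ 18.015 g/mol = 0.2998 mol
mass O = 2.22 − (1.438 + 0.3021) = 0.4796 g → mol O = 0.4796 ÷ 15.999 = 0.02997 mol
Divide by the smallest (0.02997 mol): C 3.995, H 10.000, O 1.000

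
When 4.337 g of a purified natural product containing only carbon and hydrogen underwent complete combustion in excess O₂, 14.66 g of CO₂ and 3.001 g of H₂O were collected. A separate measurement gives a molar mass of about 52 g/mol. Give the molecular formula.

C4H4

mol C = 14.66 g CO₂ ÷ 44.009 g/mol = 0.33311 mol
mol H = 2 × 3.001 g H₂O ÷ 18.015 g/mol = 0.33317 mol
Divide by the smallest (0.33311 mol): C 1.000, H 1.000
Empirical formula: CH
Empirical-formula mass = 13.02 g/mol; 52 ÷ 13.02 ≈ 4, so the molecular formula is C4H4.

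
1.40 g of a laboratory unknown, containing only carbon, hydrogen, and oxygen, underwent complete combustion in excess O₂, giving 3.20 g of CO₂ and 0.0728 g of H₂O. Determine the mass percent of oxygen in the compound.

37.0%

mol C = 3.20 g CO₂ ÷ 44.009 g/mol = 0.07271 mol
mol H = 2 × 0.0728 g H₂O ÷ 18.015 g/mol = 0.008082 mol
mass O = 1.40 − (0.8733 + 0.008147) = 0.5185 g → mol O = 0.5185 ÷ 15.999 = 0.03241 mol
mass % O = 0.5185 g ÷ 1.40 g × 100%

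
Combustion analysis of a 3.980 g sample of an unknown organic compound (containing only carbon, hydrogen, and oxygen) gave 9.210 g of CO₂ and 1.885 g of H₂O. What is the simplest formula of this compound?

mol C = 9.210 g CO₂ ÷ 44.009 g/mol = 0.20928 mol
mol H = 2 × 1.885 g H₂O ÷ 18.015 g/mol = 0.20927 mol
mass O = 3.980 − (2.5136 + 0.21094) = 1.2554 g → mol O = 1.2554 ÷ 15.999 = 0.078470 mol
Divide by the smallest (0.078470 mol): C 2.667, H 2.667, O 1.000
Multiplying each by 3 gives whole numbers: C 8.00, H 8.00, O 3.00

C8H8O3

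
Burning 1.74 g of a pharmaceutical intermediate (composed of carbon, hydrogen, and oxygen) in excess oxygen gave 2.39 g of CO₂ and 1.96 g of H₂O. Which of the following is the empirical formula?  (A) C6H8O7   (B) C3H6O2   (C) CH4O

(C) CH4O

mol C = 2.39 g CO₂ ÷ 44.009 g/mol = 0.05431 mol
mol H = 2 × 1.96 g H₂O ÷ 18.015 g/mol = 0.2176 mol
mass O = 1.74 − (0.6523 + 0.2193) = 0.8684 g → mol O = 0.8684 ÷ 15.999 = 0.05428 mol
Divide by the smallest (0.05428 mol): C 1.001, H 4.009, O 1.000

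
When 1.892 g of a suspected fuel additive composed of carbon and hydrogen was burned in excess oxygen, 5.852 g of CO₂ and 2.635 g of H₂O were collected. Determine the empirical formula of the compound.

C5H11

mol C = 5.852 g CO₂ ÷ 44.009 g/mol = 0.13297 mol
mol H = 2 × 2.635 g H₂O ÷ 18.015 g/mol = 0.29253 mol
Divide by the smallest (0.13297 mol): C 1.000, H 2.200
Multiplying each by 5 gives whole numbers: C 5.00, H 11.00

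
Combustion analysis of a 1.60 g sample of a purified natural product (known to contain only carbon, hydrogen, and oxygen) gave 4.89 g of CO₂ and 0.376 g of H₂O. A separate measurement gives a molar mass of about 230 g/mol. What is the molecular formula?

mol C = 4.89 g CO₂ ÷ 44.009 g/mol = 0.1111 mol
mol H = 2 × 0.376 g H₂O ÷ 18.015 g/mol = 0.04174 mol
mass O = 1.60 − (1.335 + 0.04208) = 0.2233 g → mol O = 0.2233 ÷ 15.999 = 0.01396 mol
Divide by the smallest (0.01396 mol): C 7.960, H 2.990, O 1.000
Empirical formula: C8H3O
Empirical-formula mass = 115.11 g/mol; 230 ÷ 115.11 ≈ 2, so the molecular formula is C16H6O2.

C16H6O2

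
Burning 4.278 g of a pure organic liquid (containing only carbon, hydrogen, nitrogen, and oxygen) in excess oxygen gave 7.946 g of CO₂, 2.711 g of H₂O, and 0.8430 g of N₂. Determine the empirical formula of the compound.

C3H5NO

mol C = 7.946 g CO₂ ÷ 44.009 g/mol = 0.18055 mol
mol H = 2 × 2.711 g H₂O ÷ 18.015 g/mol = 0.30097 mol
mol N = 2 × 0.8430 g N₂ ÷ 28.014 g/mol = 0.060184 mol
mass O = 4.278 − (2.1686 + 0.30338 + 0.84300) = 0.96299 g → mol O = 0.96299 ÷ 15.999 = 0.060190 mol
Divide by the smallest (0.060184 mol): C 3.000, H 5.001, N 1.000, O 1.000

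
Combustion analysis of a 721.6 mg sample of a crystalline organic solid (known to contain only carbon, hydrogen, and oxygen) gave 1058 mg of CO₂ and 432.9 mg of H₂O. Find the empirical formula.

CH2O

mol C = 1.058 g CO₂ ÷ 44.009 g/mol = 0.024041 mol
mol H = 2 × 0.4329 g H₂O ÷ 18.015 g/mol = 0.048060 mol
mass O = 0.7216 − (0.28875 + 0.048444) = 0.38440 g → mol O = 0.38440 ÷ 15.999 = 0.024027 mol
Divide by the smallest (0.024027 mol): C 1.001, H 2.000, O 1.000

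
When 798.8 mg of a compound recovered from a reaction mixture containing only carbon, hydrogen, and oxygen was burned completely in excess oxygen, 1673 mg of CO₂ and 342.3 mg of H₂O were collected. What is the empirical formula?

C2H2O

mol C = 1.673 g CO₂ ÷ 44.009 g/mol = 0.038015 mol
mol H = 2 × 0.3423 g H₂O ÷ 18.015 g/mol = 0.038002 mol
mass O = 0.7988 − (0.45660 + 0.038306) = 0.30390 g → mol O = 0.30390 ÷ 15.999 = 0.018995 mol
Divide by the smallest (0.018995 mol): C 2.001, H 2.001, O 1.000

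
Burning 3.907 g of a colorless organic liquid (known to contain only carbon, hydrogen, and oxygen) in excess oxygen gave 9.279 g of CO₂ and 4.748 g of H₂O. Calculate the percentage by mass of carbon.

64.82%

mol C = 9.279 g CO₂ ÷ 44.009 g/mol = 0.21084 mol
mol H = 2 × 4.748 g H₂O ÷ 18.015 g/mol = 0.52712 mol
mass O = 3.907 − (2.5324 + 0.53133) = 0.84323 g → mol O = 0.84323 ÷ 15.999 = 0.052705 mol
mass % C = 2.5324 g ÷ 3.907 g × 100%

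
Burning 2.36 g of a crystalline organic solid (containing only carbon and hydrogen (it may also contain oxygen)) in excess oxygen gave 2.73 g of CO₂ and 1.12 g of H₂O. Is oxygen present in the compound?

mol C = 2.73 g CO₂ ÷ 44.009 g/mol = 0.06203 mol
mol H = 2 × 1.12 g H₂O ÷ 18.015 g/mol = 0.1243 mol
C and H account for only 0.8704 g of the 2.36 g sample; the remaining 1.490 g must be oxygen.

yes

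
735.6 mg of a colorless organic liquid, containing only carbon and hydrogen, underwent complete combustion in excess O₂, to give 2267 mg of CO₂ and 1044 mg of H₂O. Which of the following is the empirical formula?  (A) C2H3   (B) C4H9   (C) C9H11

(B) C4H9

mol C = 2.267 g CO₂ ÷ 44.009 g/mol = 0.051512 mol
mol H = 2 × 1.044 g H₂O ÷ 18.015 g/mol = 0.11590 mol
Divide by the smallest (0.051512 mol): C 1.000, H 2.250
Multiplying each by 4 gives whole numbers: C 4.00, H 9.00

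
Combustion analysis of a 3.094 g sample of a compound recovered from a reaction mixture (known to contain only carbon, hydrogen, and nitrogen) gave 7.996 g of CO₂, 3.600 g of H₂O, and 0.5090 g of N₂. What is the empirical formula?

mol C = 7.996 g CO₂ ÷ 44.009 g/mol = 0.18169 mol
mol H = 2 × 3.600 g H₂O ÷ 18.015 g/mol = 0.39967 mol
mol N = 2 × 0.5090 g N₂ ÷ 28.014 g/mol = 0.036339 mol
Divide by the smallest (0.036339 mol): C 5.000, H 10.998, N 1.000

C5H11N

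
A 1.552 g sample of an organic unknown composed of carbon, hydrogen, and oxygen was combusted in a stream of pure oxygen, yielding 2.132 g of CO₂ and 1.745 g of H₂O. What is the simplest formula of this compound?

mol C = 2.132 g CO₂ ÷ 44.009 g/mol = 0.048445 mol
mol H = 2 × 1.745 g H₂O ÷ 18.015 g/mol = 0.19373 mol
mass O = 1.552 − (0.58187 + 0.19528) = 0.77485 g → mol O = 0.77485 ÷ 15.999 = 0.048431 mol
Divide by the smallest (0.048431 mol): C 1.000, H 4.000, O 1.000

CH4O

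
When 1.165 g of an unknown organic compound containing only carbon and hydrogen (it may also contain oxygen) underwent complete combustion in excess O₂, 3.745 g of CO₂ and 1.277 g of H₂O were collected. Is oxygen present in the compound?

mol C = 3.745 g CO₂ ÷ 44.009 g/mol = 0.085096 mol
mol H = 2 × 1.277 g H₂O ÷ 18.015 g/mol = 0.14177 mol
C and H together account for 1.1650 g — essentially the entire 1.165 g sample — so the compound contains no oxygen.

no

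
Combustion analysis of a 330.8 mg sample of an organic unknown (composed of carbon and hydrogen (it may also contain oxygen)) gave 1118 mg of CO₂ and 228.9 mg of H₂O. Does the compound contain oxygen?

mol C = 1.118 g CO₂ ÷ 44.009 g/mol = 0.025404 mol
mol H = 2 × 0.2289 g H₂O ÷ 18.015 g/mol = 0.025412 mol
C and H together account for 0.33074 g — essentially the entire 0.3308 g sample — so the compound contains no oxygen.

no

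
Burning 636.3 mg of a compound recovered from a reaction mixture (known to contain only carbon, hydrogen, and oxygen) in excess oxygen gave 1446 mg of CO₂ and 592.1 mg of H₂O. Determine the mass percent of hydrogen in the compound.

10.41%

mol C = 1.446 g CO₂ ÷ 44.009 g/mol = 0.032857 mol
mol H = 2 × 0.5921 g H₂O ÷ 18.015 g/mol = 0.065734 mol
mass O = 0.6363 − (0.39464 + 0.066260) = 0.17540 g → mol O = 0.17540 ÷ 15.999 = 0.010963 mol
mass % H = 0.066260 g ÷ 0.6363 g × 100%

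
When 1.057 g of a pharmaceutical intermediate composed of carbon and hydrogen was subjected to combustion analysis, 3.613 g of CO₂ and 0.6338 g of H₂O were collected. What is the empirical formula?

C7H6

mol C = 3.613 g CO₂ ÷ 44.009 g/mol = 0.082097 mol
mol H = 2 × 0.6338 g H₂O ÷ 18.015 g/mol = 0.070364 mol
Divide by the smallest (0.070364 mol): C 1.167, H 1.000
Multiplying each by 6 gives whole numbers: C 7.00, H 6.00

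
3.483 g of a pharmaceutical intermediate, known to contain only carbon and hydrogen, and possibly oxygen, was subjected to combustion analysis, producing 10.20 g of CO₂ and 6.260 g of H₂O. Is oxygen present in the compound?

no

mol C = 10.20 g CO₂ ÷ 44.009 g/mol = 0.23177 mol
mol H = 2 × 6.260 g H₂O ÷ 18.015 g/mol = 0.69498 mol
C and H together account for 3.4843 g — essentially the entire 3.483 g sample — so the compound contains no oxygen.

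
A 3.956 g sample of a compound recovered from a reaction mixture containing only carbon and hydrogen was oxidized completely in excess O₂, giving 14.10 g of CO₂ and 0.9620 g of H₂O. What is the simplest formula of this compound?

mol C = 14.10 g CO₂ ÷ 44.009 g/mol = 0.32039 mol
mol H = 2 × 0.9620 g H₂O ÷ 18.015 g/mol = 0.10680 mol
Divide by the smallest (0.10680 mol): C 3.000, H 1.000

C3H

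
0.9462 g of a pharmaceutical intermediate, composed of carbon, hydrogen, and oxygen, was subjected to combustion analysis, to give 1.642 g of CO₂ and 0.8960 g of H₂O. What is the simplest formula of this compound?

C3H8O2

mol C = 1.642 g CO₂ ÷ 44.009 g/mol = 0.037311 mol
mol H = 2 × 0.8960 g H₂O ÷ 18.015 g/mol = 0.099473 mol
mass O = 0.9462 − (0.44814 + 0.10027) = 0.39779 g → mol O = 0.39779 ÷ 15.999 = 0.024864 mol
Divide by the smallest (0.024864 mol): C 1.501, H 4.001, O 1.000
Multiplying each by 2 gives whole numbers: C 3.00, H 8.00, O 2.00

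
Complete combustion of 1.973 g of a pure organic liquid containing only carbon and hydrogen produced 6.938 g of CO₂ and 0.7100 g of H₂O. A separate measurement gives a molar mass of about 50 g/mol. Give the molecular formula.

C4H2

mol C = 6.938 g CO₂ ÷ 44.009 g/mol = 0.15765 mol
mol H = 2 × 0.7100 g H₂O ÷ 18.015 g/mol = 0.078823 mol
Divide by the smallest (0.078823 mol): C 2.000, H 1.000
Empirical formula: C2H
Empirical-formula mass = 25.03 g/mol; 50 ÷ 25.03 ≈ 2, so the molecular formula is C4H2.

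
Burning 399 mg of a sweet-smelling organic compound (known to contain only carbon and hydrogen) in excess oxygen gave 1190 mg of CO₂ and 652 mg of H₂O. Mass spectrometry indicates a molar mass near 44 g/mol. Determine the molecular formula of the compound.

C3H8

mol C = 1.19 g CO₂ ÷ 44.009 g/mol = 0.02704 mol
mol H = 2 × 0.652 g H₂O ÷ 18.015 g/mol = 0.07238 mol
Divide by the smallest (0.02704 mol): C 1.000, H 2.677
Multiplying each by 3 gives whole numbers: C 3.00, H 8.03
Empirical formula: C3H8
Empirical-formula mass = 44.10 g/mol; 44 ÷ 44.10 ≈ 1, so the molecular formula is C3H8.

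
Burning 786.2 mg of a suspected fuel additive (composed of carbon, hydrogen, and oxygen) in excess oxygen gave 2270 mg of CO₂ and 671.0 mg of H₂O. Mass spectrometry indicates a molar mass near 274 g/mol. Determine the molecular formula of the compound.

C18H26O2

mol C = 2.270 g CO₂ ÷ 44.009 g/mol = 0.051580 mol
mol H = 2 × 0.6710 g H₂O ÷ 18.015 g/mol = 0.074493 mol
mass O = 0.7862 − (0.61953 + 0.075089) = 0.091579 g → mol O = 0.091579 ÷ 15.999 = 0.0057240 mol
Divide by the smallest (0.0057240 mol): C 9.011, H 13.014, O 1.000
Empirical formula: C9H13O
Empirical-formula mass = 137.20 g/mol; 274 ÷ 137.20 ≈ 2, so the molecular formula is C18H26O2.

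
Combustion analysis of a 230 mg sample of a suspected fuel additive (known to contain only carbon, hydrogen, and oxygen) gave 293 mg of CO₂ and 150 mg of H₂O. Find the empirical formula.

C4H10O5

mol C = 0.293 g CO₂ ÷ 44.009 g/mol = 0.006658 mol
mol H = 2 × 0.150 g H₂O ÷ 18.015 g/mol = 0.01665 mol
mass O = 0.230 − (0.07997 + 0.01679) = 0.1332 g → mol O = 0.1332 ÷ 15.999 = 0.008329 mol
Divide by the smallest (0.006658 mol): C 1.000, H 2.501, O 1.251
Multiplying each by 4 gives whole numbers: C 4.00, H 10.01, O 5.00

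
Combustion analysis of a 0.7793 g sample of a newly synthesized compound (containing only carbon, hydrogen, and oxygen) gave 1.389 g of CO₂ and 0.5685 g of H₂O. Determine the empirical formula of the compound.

C3H6O2

mol C = 1.389 g CO₂ ÷ 44.009 g/mol = 0.031562 mol
mol H = 2 × 0.5685 g H₂O ÷ 18.015 g/mol = 0.063114 mol
mass O = 0.7793 − (0.37909 + 0.063619) = 0.33659 g → mol O = 0.33659 ÷ 15.999 = 0.021038 mol
Divide by the smallest (0.021038 mol): C 1.500, H 3.000, O 1.000
Multiplying each by 2 gives whole numbers: C 3.00, H 6.00, O 2.00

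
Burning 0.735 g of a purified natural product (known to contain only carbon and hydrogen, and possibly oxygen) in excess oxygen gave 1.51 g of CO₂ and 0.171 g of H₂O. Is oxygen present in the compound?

yes

mol C = 1.51 g CO₂ ÷ 44.009 g/mol = 0.03431 mol
mol H = 2 × 0.171 g H₂O ÷ 18.015 g/mol = 0.01898 mol
C and H account for only 0.4312 g of the 0.735 g sample; the remaining 0.3038 g must be oxygen.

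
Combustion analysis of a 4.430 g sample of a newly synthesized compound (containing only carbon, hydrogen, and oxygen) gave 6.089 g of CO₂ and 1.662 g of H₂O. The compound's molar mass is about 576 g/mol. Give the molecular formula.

mol C = 6.089 g CO₂ ÷ 44.009 g/mol = 0.13836 mol
mol H = 2 × 1.662 g H₂O ÷ 18.015 g/mol = 0.18451 mol
mass O = 4.430 − (1.6618 + 0.18599) = 2.5822 g → mol O = 2.5822 ÷ 15.999 = 0.16140 mol
Divide by the smallest (0.13836 mol): C 1.000, H 1.334, O 1.167
Multiplying each by 6 gives whole numbers: C 6.00, H 8.00, O 7.00
Empirical formula: C6H8O7
Empirical-formula mass = 192.12 g/mol; 576 ÷ 192.12 ≈ 3, so the molecular formula is C18H24O21.

C18H24O21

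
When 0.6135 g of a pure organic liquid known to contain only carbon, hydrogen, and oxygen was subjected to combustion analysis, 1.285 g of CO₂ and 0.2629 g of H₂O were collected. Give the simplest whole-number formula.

C2H2O

mol C = 1.285 g CO₂ ÷ 44.009 g/mol = 0.029199 mol
mol H = 2 × 0.2629 g H₂O ÷ 18.015 g/mol = 0.029187 mol
mass O = 0.6135 − (0.35070 + 0.029420) = 0.23338 g → mol O = 0.23338 ÷ 15.999 = 0.014587 mol
Divide by the smallest (0.014587 mol): C 2.002, H 2.001, O 1.000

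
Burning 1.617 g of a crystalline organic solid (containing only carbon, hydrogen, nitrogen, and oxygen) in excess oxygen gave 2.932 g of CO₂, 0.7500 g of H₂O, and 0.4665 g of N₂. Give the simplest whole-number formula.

mol C = 2.932 g CO₂ ÷ 44.009 g/mol = 0.066623 mol
mol H = 2 × 0.7500 g H₂O ÷ 18.015 g/mol = 0.083264 mol
mol N = 2 × 0.4665 g N₂ ÷ 28.014 g/mol = 0.033305 mol
mass O = 1.617 − (0.80021 + 0.083930 + 0.46650) = 0.26636 g → mol O = 0.26636 ÷ 15.999 = 0.016649 mol
Divide by the smallest (0.016649 mol): C 4.002, H 5.001, N 2.000, O 1.000

C4H5N2O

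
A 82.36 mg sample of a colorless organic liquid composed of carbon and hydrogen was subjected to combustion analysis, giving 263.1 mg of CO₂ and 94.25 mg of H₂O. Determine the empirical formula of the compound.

C4H7

mol C = 0.2631 g CO₂ ÷ 44.009 g/mol = 0.0059783 mol
mol H = 2 × 0.09425 g H₂O ÷ 18.015 g/mol = 0.010464 mol
Divide by the smallest (0.0059783 mol): C 1.000, H 1.750
Multiplying each by 4 gives whole numbers: C 4.00, H 7.00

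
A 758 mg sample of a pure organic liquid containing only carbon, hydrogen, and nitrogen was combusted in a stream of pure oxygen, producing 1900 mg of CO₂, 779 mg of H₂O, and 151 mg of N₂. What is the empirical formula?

C4H8N

mol C = 1.90 g CO₂ ÷ 44.009 g/mol = 0.04317 mol
mol H = 2 × 0.779 g H₂O ÷ 18.015 g/mol = 0.08648 mol
mol N = 2 × 0.151 g N₂ ÷ 28.014 g/mol = 0.01078 mol
Divide by the smallest (0.01078 mol): C 4.005, H 8.022, N 1.000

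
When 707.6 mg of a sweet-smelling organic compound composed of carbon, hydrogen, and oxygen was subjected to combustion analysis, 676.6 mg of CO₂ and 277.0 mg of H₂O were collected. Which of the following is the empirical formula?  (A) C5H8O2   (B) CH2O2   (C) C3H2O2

(B) CH2O2

mol C = 0.6766 g CO₂ ÷ 44.009 g/mol = 0.015374 mol
mol H = 2 × 0.2770 g H₂O ÷ 18.015 g/mol = 0.030752 mol
mass O = 0.7076 − (0.18466 + 0.030998) = 0.49194 g → mol O = 0.49194 ÷ 15.999 = 0.030748 mol
Divide by the smallest (0.015374 mol): C 1.000, H 2.000, O 2.000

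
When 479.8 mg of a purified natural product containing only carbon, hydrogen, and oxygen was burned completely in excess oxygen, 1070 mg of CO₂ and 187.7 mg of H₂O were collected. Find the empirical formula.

C7H6O3

mol C = 1.070 g CO₂ ÷ 44.009 g/mol = 0.024313 mol
mol H = 2 × 0.1877 g H₂O ÷ 18.015 g/mol = 0.020838 mol
mass O = 0.4798 − (0.29203 + 0.021005) = 0.16677 g → mol O = 0.16677 ÷ 15.999 = 0.010424 mol
Divide by the smallest (0.010424 mol): C 2.332, H 1.999, O 1.000
Multiplying each by 3 gives whole numbers: C 7.00, H 6.00, O 3.00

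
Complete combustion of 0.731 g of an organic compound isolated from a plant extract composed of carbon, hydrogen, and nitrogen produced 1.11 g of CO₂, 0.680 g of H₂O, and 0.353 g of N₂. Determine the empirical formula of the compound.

mol C = 1.11 g CO₂ ÷ 44.009 g/mol = 0.02522 mol
mol H = 2 × 0.680 g H₂O ÷ 18.015 g/mol = 0.07549 mol
mol N = 2 × 0.353 g N₂ ÷ 28.014 g/mol = 0.02520 mol
Divide by the smallest (0.02520 mol): C 1.001, H 2.996, N 1.000

CH3N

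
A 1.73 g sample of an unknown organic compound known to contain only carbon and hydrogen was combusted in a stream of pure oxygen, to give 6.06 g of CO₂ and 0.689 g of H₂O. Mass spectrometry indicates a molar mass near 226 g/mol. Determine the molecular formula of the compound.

C18H10

mol C = 6.06 g CO₂ ÷ 44.009 g/mol = 0.1377 mol
mol H = 2 × 0.689 g H₂O ÷ 18.015 g/mol = 0.07649 mol
Divide by the smallest (0.07649 mol): C 1.800, H 1.000
Multiplying each by 5 gives whole numbers: C 9.00, H 5.00
Empirical formula: C9H5
Empirical-formula mass = 113.14 g/mol; 226 ÷ 113.14 ≈ 2, so the molecular formula is C18H10.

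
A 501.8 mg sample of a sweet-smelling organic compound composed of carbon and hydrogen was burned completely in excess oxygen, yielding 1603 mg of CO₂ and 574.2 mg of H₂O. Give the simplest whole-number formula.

C4H7

mol C = 1.603 g CO₂ ÷ 44.009 g/mol = 0.036424 mol
mol H = 2 × 0.5742 g H₂O ÷ 18.015 g/mol = 0.063747 mol
Divide by the smallest (0.036424 mol): C 1.000, H 1.750
Multiplying each by 4 gives whole numbers: C 4.00, H 7.00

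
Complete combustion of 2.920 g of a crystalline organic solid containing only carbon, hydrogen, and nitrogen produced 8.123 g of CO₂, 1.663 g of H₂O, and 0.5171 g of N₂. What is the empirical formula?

C5H5N

mol C = 8.123 g CO₂ ÷ 44.009 g/mol = 0.18458 mol
mol H = 2 × 1.663 g H₂O ÷ 18.015 g/mol = 0.18462 mol
mol N = 2 × 0.5171 g N₂ ÷ 28.014 g/mol = 0.036917 mol
Divide by the smallest (0.036917 mol): C 5.000, H 5.001, N 1.000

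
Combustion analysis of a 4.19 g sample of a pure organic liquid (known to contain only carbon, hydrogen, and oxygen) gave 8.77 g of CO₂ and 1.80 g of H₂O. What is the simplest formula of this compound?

C2H2O

mol C = 8.77 g CO₂ ÷ 44.009 g/mol = 0.1993 mol
mol H = 2 × 1.80 g H₂O ÷ 18.015 g/mol = 0.1998 mol
mass O = 4.19 − (2.394 + 0.2014) = 1.595 g → mol O = 1.595 ÷ 15.999 = 0.09970 mol
Divide by the smallest (0.09970 mol): C 1.999, H 2.004, O 1.000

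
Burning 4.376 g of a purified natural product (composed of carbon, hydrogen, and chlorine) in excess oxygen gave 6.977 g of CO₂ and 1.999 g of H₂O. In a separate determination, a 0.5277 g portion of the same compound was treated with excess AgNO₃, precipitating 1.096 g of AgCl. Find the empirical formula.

mol C = 6.977 g CO₂ ÷ 44.009 g/mol = 0.15854 mol
mol H = 2 × 1.999 g H₂O ÷ 18.015 g/mol = 0.22193 mol
From the AgCl data: mol Cl per gram of compound = (1.096 ÷ 143.318) ÷ 0.5277 = 0.014492 mol/g, so in the 4.376 g combustion sample mol Cl = 0.063416 mol
Divide by the smallest (0.063416 mol): C 2.500, H 3.500, Cl 1.000
Multiplying each by 2 gives whole numbers: C 5.00, H 7.00, Cl 2.00

C5H7Cl2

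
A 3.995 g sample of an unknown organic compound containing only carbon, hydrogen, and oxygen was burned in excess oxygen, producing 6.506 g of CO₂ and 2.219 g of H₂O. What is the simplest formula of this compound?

mol C = 6.506 g CO₂ ÷ 44.009 g/mol = 0.14783 mol
mol H = 2 × 2.219 g H₂O ÷ 18.015 g/mol = 0.24635 mol
mass O = 3.995 − (1.7756 + 0.24832) = 1.9711 g → mol O = 1.9711 ÷ 15.999 = 0.12320 mol
Divide by the smallest (0.12320 mol): C 1.200, H 2.000, O 1.000
Multiplying each by 5 gives whole numbers: C 6.00, H 10.00, O 5.00

C6H10O5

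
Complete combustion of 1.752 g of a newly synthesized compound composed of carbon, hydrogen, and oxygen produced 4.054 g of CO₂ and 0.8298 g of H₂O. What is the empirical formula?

C8H8O3

mol C = 4.054 g CO₂ ÷ 44.009 g/mol = 0.092118 mol
mol H = 2 × 0.8298 g H₂O ÷ 18.015 g/mol = 0.092123 mol
mass O = 1.752 − (1.1064 + 0.092860) = 0.55272 g → mol O = 0.55272 ÷ 15.999 = 0.034547 mol
Divide by the smallest (0.034547 mol): C 2.666, H 2.667, O 1.000
Multiplying each by 3 gives whole numbers: C 8.00, H 8.00, O 3.00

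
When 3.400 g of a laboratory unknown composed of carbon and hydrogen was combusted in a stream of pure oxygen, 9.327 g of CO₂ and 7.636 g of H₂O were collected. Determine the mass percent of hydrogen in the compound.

25.13%

mol C = 9.327 g CO₂ ÷ 44.009 g/mol = 0.21193 mol
mol H = 2 × 7.636 g H₂O ÷ 18.015 g/mol = 0.84774 mol
mass % H = 0.85452 g ÷ 3.400 g × 100%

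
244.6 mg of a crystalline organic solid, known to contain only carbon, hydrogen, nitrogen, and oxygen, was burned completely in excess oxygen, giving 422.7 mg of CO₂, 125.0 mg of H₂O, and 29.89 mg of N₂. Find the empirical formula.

C9H13N2O5

mol C = 0.4227 g CO₂ ÷ 44.009 g/mol = 0.0096049 mol
mol H = 2 × 0.1250 g H₂O ÷ 18.015 g/mol = 0.013877 mol
mol N = 2 × 0.02989 g N₂ ÷ 28.014 g/mol = 0.0021339 mol
mass O = 0.2446 − (0.11536 + 0.013988 + 0.029890) = 0.085358 g → mol O = 0.085358 ÷ 15.999 = 0.0053352 mol
Divide by the smallest (0.0021339 mol): C 4.501, H 6.503, N 1.000, O 2.500
Multiplying each by 2 gives whole numbers: C 9.00, H 13.01, N 2.00, O 5.00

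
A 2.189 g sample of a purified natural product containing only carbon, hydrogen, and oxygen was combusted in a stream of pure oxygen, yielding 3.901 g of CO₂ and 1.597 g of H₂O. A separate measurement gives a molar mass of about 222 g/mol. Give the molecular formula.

mol C = 3.901 g CO₂ ÷ 44.009 g/mol = 0.088641 mol
mol H = 2 × 1.597 g H₂O ÷ 18.015 g/mol = 0.17730 mol
mass O = 2.189 − (1.0647 + 0.17872) = 0.94562 g → mol O = 0.94562 ÷ 15.999 = 0.059105 mol
Divide by the smallest (0.059105 mol): C 1.500, H 3.000, O 1.000
Multiplying each by 2 gives whole numbers: C 3.00, H 6.00, O 2.00
Empirical formula: C3H6O2
Empirical-formula mass = 74.08 g/mol; 222 ÷ 74.08 ≈ 3, so the molecular formula is C9H18O6.

C9H18O6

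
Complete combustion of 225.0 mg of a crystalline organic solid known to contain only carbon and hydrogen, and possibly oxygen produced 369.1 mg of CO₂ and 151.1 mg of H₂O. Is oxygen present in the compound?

mol C = 0.3691 g CO₂ ÷ 44.009 g/mol = 0.0083869 mol
mol H = 2 × 0.1511 g H₂O ÷ 18.015 g/mol = 0.016775 mol
C and H account for only 0.11764 g of the 0.2250 g sample; the remaining 0.10736 g must be oxygen.

yes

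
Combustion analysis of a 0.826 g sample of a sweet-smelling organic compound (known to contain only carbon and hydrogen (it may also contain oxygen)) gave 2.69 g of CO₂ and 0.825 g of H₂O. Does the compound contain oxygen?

no

mol C = 2.69 g CO₂ ÷ 44.009 g/mol = 0.06112 mol
mol H = 2 × 0.825 g H₂O ÷ 18.015 g/mol = 0.09159 mol
C and H together account for 0.8265 g — essentially the entire 0.826 g sample — so the compound contains no oxygen.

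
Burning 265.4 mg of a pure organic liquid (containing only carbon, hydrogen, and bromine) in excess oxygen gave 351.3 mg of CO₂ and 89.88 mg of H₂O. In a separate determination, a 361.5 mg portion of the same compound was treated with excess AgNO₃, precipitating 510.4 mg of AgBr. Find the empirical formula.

C4H5Br

mol C = 0.3513 g CO₂ ÷ 44.009 g/mol = 0.0079825 mol
mol H = 2 × 0.08988 g H₂O ÷ 18.015 g/mol = 0.0099784 mol
From the AgBr data: mol Br per gram of compound = (0.5104 ÷ 187.772) ÷ 0.3615 = 0.0075192 mol/g, so in the 0.2654 g combustion sample mol Br = 0.0019956 mol
Divide by the smallest (0.0019956 mol): C 4.000, H 5.000, Br 1.000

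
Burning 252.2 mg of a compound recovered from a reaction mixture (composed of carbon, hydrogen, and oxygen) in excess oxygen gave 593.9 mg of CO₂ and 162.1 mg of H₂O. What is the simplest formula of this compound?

mol C = 0.5939 g CO₂ ÷ 44.009 g/mol = 0.013495 mol
mol H = 2 × 0.1621 g H₂O ÷ 18.015 g/mol = 0.017996 mol
mass O = 0.2522 − (0.16209 + 0.018140) = 0.071972 g → mol O = 0.071972 ÷ 15.999 = 0.0044985 mol
Divide by the smallest (0.0044985 mol): C 3.000, H 4.000, O 1.000

C3H4O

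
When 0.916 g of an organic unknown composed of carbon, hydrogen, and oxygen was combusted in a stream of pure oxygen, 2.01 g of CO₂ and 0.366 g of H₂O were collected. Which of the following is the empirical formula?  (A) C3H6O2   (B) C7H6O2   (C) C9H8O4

mol C = 2.01 g CO₂ ÷ 44.009 g/mol = 0.04567 mol
mol H = 2 × 0.366 g H₂O ÷ 18.015 g/mol = 0.04063 mol
mass O = 0.916 − (0.5486 + 0.04096) = 0.3265 g → mol O = 0.3265 ÷ 15.999 = 0.02041 mol
Divide by the smallest (0.02041 mol): C 2.238, H 1.991, O 1.000
Multiplying each by 4 gives whole numbers: C 8.95, H 7.97, O 4.00

(C) C9H8O4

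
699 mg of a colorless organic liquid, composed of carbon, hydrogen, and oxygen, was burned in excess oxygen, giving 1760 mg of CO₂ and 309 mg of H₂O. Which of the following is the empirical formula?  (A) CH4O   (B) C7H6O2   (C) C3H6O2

(B) C7H6O2

mol C = 1.76 g CO₂ ÷ 44.009 g/mol = 0.03999 mol
mol H = 2 × 0.309 g H₂O ÷ 18.015 g/mol = 0.03430 mol
mass O = 0.699 − (0.4803 + 0.03458) = 0.1841 g → mol O = 0.1841 ÷ 15.999 = 0.01151 mol
Divide by the smallest (0.01151 mol): C 3.476, H 2.982, O 1.000
Multiplying each by 2 gives whole numbers: C 6.95, H 5.96, O 2.00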